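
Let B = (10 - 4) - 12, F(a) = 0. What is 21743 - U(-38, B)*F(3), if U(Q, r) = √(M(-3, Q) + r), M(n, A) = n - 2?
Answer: 21743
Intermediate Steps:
M(n, A) = -2 + n
B = -6 (B = 6 - 12 = -6)
U(Q, r) = √(-5 + r) (U(Q, r) = √((-2 - 3) + r) = √(-5 + r))
21743 - U(-38, B)*F(3) = 21743 - √(-5 - 6)*0 = 21743 - √(-11)*0 = 21743 - I*√11*0 = 21743 - 1*0 = 21743 + 0 = 21743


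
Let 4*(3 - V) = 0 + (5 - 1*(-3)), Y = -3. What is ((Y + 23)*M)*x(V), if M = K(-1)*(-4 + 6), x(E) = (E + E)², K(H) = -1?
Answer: -160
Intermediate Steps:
V = 1 (V = 3 - (0 + (5 - 1*(-3)))/4 = 3 - (0 + (5 + 3))/4 = 3 - (0 + 8)/4 = 3 - ¼*8 = 3 - 2 = 1)
x(E) = 4*E² (x(E) = (2*E)² = 4*E²)
M = -2 (M = -(-4 + 6) = -1*2 = -2)
((Y + 23)*M)*x(V) = ((-3 + 23)*(-2))*(4*1²) = (20*(-2))*(4*1) = -40*4 = -160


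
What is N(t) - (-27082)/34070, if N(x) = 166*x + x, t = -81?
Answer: -230418904/17035 ≈ -13526.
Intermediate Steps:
N(x) = 167*x
N(t) - (-27082)/34070 = 167*(-81) - (-27082)/34070 = -13527 - (-27082)/34070 = -13527 - 1*(-13541/17035) = -13527 + 13541/17035 = -230418904/17035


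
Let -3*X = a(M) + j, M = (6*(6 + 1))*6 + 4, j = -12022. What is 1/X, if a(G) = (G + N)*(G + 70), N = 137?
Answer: -3/116096 ≈ -2.5841e-5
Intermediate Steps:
M = 256 (M = (6*7)*6 + 4 = 42*6 + 4 = 252 + 4 = 256)
a(G) = (70 + G)*(137 + G) (a(G) = (G + 137)*(G + 70) = (137 + G)*(70 + G) = (70 + G)*(137 + G))
X = -116096/3 (X = -((9590 + 256**2 + 207*256) - 12022)/3 = -((9590 + 65536 + 52992) - 12022)/3 = -(128118 - 12022)/3 = -1/3*116096 = -116096/3 ≈ -38699.)
1/X = 1/(-116096/3) = -3/116096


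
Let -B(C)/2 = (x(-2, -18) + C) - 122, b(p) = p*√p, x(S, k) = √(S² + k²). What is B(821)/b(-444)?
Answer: I*√111*(-699 - 2*√82)/49284 ≈ -0.1533*I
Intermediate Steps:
b(p) = p^(3/2)
B(C) = 244 - 4*√82 - 2*C (B(C) = -2*((√((-2)² + (-18)²) + C) - 122) = -2*((√(4 + 324) + C) - 122) = -2*((√328 + C) - 122) = -2*((2*√82 + C) - 122) = -2*((C + 2*√82) - 122) = -2*(-122 + C + 2*√82) = 244 - 4*√82 - 2*C)
B(821)/b(-444) = (244 - 4*√82 - 2*821)/((-444)^(3/2)) = (244 - 4*√82 - 1642)/((-888*I*√111)) = (-1398 - 4*√82)*(I*√111/98568) = I*√111*(-1398 - 4*√82)/98568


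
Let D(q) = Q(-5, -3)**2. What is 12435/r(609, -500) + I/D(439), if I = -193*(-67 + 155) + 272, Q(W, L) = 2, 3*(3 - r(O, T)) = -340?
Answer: -1420817/349 ≈ -4071.1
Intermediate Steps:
r(O, T) = 349/3 (r(O, T) = 3 - 1/3*(-340) = 3 + 340/3 = 349/3)
I = -16712 (I = -193*88 + 272 = -16984 + 272 = -16712)
D(q) = 4 (D(q) = 2**2 = 4)
12435/r(609, -500) + I/D(439) = 12435/(349/3) - 16712/4 = 12435*(3/349) - 16712*1/4 = 37305/349 - 4178 = -1420817/349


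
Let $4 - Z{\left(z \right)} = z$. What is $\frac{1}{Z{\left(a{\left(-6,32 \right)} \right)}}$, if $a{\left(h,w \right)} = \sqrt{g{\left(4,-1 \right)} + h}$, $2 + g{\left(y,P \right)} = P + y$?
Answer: $\frac{4}{21} + \frac{i \sqrt{5}}{21} \approx 0.19048 + 0.10648 i$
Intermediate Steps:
$g{\left(y,P \right)} = -2 + P + y$ ($g{\left(y,P \right)} = -2 + \left(P + y\right) = -2 + P + y$)
$a{\left(h,w \right)} = \sqrt{1 + h}$ ($a{\left(h,w \right)} = \sqrt{\left(-2 - 1 + 4\right) + h} = \sqrt{1 + h}$)
$Z{\left(z \right)} = 4 - z$
$\frac{1}{Z{\left(a{\left(-6,32 \right)} \right)}} = \frac{1}{4 - \sqrt{1 - 6}} = \frac{1}{4 - \sqrt{-5}} = \frac{1}{4 - i \sqrt{5}}$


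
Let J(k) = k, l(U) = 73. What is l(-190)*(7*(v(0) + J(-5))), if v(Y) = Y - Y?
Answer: -2555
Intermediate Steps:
v(Y) = 0
l(-190)*(7*(v(0) + J(-5))) = 73*(7*(0 - 5)) = 73*(7*(-5)) = 73*(-35) = -2555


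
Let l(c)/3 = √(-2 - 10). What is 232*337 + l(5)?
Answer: 78184 + 6*I*√3 ≈ 78184.0 + 10.392*I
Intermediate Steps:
l(c) = 6*I*√3 (l(c) = 3*√(-2 - 10) = 3*√(-12) = 3*(2*I*√3) = 6*I*√3)
232*337 + l(5) = 232*337 + 6*I*√3 = 78184 + 6*I*√3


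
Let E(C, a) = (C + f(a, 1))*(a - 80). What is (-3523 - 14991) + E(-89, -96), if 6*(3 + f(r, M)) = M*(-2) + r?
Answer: 1658/3 ≈ 552.67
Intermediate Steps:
f(r, M) = -3 - M/3 + r/6 (f(r, M) = -3 + (M*(-2) + r)/6 = -3 + (-2*M + r)/6 = -3 + (r - 2*M)/6 = -3 + (-M/3 + r/6) = -3 - M/3 + r/6)
E(C, a) = (-80 + a)*(-10/3 + C + a/6) (E(C, a) = (C + (-3 - ⅓*1 + a/6))*(a - 80) = (C + (-3 - ⅓ + a/6))*(-80 + a) = (C + (-10/3 + a/6))*(-80 + a) = (-10/3 + C + a/6)*(-80 + a) = (-80 + a)*(-10/3 + C + a/6))
(-3523 - 14991) + E(-89, -96) = (-3523 - 14991) + (800/3 - 80*(-89) - 50/3*(-96) + (⅙)*(-96)² - 89*(-96)) = -18514 + (800/3 + 7120 + 1600 + (⅙)*9216 + 8544) = -18514 + (800/3 + 7120 + 1600 + 1536 + 8544) = -18514 + 57200/3 = 1658/3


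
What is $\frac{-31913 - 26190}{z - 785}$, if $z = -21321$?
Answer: $\frac{58103}{22106} \approx 2.6284$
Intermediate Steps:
$\frac{-31913 - 26190}{z - 785} = \frac{-31913 - 26190}{-21321 - 785} = - \frac{58103}{-22106} = \left(-58103\right) \left(- \frac{1}{22106}\right) = \frac{58103}{22106}$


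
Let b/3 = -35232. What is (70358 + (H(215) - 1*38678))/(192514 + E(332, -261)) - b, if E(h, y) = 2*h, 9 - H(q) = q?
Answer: 10209086681/96589 ≈ 1.0570e+5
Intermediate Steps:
b = -105696 (b = 3*(-35232) = -105696)
H(q) = 9 - q
(70358 + (H(215) - 1*38678))/(192514 + E(332, -261)) - b = (70358 + ((9 - 1*215) - 1*38678))/(192514 + 2*332) - 1*(-105696) = (70358 + ((9 - 215) - 38678))/(192514 + 664) + 105696 = (70358 + (-206 - 38678))/193178 + 105696 = (70358 - 38884)*(1/193178) + 105696 = 31474*(1/193178) + 105696 = 15737/96589 + 105696 = 10209086681/96589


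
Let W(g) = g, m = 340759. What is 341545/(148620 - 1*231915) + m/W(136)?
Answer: 5667414157/2265624 ≈ 2501.5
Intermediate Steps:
341545/(148620 - 1*231915) + m/W(136) = 341545/(148620 - 1*231915) + 340759/136 = 341545/(148620 - 231915) + 340759*(1/136) = 341545/(-83295) + 340759/136 = 341545*(-1/83295) + 340759/136 = -68309/16659 + 340759/136 = 5667414157/2265624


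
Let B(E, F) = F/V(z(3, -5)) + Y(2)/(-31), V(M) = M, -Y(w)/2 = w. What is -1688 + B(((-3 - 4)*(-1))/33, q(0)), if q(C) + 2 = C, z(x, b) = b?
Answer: -261558/155 ≈ -1687.5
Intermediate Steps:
Y(w) = -2*w
q(C) = -2 + C
B(E, F) = 4/31 - F/5 (B(E, F) = F/(-5) - 2*2/(-31) = F*(-⅕) - 4*(-1/31) = -F/5 + 4/31 = 4/31 - F/5)
-1688 + B(((-3 - 4)*(-1))/33, q(0)) = -1688 + (4/31 - (-2 + 0)/5) = -1688 + (4/31 - ⅕*(-2)) = -1688 + (4/31 + ⅖) = -1688 + 82/155 = -261558/155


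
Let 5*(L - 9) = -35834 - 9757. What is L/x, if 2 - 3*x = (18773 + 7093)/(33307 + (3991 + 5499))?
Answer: -2923848243/149320 ≈ -19581.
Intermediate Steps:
L = -45546/5 (L = 9 + (-35834 - 9757)/5 = 9 + (⅕)*(-45591) = 9 - 45591/5 = -45546/5 ≈ -9109.2)
x = 59728/128391 (x = ⅔ - (18773 + 7093)/(3*(33307 + (3991 + 5499))) = ⅔ - 8622/(33307 + 9490) = ⅔ - 8622/42797 = 59728/128391 ≈ 0.46520)
L/x = -45546/(5*59728/128391) = -45546/5*128391/59728 = -2923848243/149320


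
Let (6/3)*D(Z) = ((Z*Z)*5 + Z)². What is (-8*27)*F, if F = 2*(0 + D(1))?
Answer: -7776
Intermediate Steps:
D(Z) = (Z + 5*Z²)²/2 (D(Z) = ((Z*Z)*5 + Z)²/2 = (Z²*5 + Z)²/2 = (5*Z² + Z)²/2 = (Z + 5*Z²)²/2)
F = 36 (F = 2*(0 + (½)*1²*(1 + 5*1)²) = 2*(0 + (½)*1*(1 + 5)²) = 2*(0 + (½)*1*6²) = 2*(0 + (½)*1*36) = 2*(0 + 18) = 2*18 = 36)
(-8*27)*F = -8*27*36 = -216*36 = -7776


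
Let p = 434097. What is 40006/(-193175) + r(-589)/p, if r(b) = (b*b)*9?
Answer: 65086854777/9317409775 ≈ 6.9855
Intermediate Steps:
r(b) = 9*b**2 (r(b) = b**2*9 = 9*b**2)
40006/(-193175) + r(-589)/p = 40006/(-193175) + (9*(-589)**2)/434097 = 40006*(-1/193175) + (9*346921)*(1/434097) = -40006/193175 + 3122289*(1/434097) = -40006/193175 + 346921/48233 = 65086854777/9317409775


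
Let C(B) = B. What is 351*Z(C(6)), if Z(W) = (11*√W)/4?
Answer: 3861*√6/4 ≈ 2364.4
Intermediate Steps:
Z(W) = 11*√W/4 (Z(W) = (11*√W)*(¼) = 11*√W/4)
351*Z(C(6)) = 351*(11*√6/4) = 3861*√6/4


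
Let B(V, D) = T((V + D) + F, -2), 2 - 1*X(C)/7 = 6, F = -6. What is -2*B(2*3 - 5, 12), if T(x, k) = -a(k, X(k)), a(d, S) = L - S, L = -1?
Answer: 54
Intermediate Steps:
X(C) = -28 (X(C) = 14 - 7*6 = 14 - 42 = -28)
a(d, S) = -1 - S
T(x, k) = -27 (T(x, k) = -(-1 - 1*(-28)) = -(-1 + 28) = -1*27 = -27)
B(V, D) = -27
-2*B(2*3 - 5, 12) = -2*(-27) = 54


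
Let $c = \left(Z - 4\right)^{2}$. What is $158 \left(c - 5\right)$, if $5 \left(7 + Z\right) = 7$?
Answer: $\frac{344282}{25} \approx 13771.0$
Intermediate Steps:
$Z = - \frac{28}{5}$ ($Z = -7 + \frac{1}{5} \cdot 7 = -7 + \frac{7}{5} = - \frac{28}{5} \approx -5.6$)
$c = \frac{2304}{25}$ ($c = \left(- \frac{28}{5} - 4\right)^{2} = \left(- \frac{48}{5}\right)^{2} = \frac{2304}{25} \approx 92.16$)
$158 \left(c - 5\right) = 158 \left(\frac{2304}{25} - 5\right) = 158 \cdot \frac{2179}{25} = \frac{344282}{25}$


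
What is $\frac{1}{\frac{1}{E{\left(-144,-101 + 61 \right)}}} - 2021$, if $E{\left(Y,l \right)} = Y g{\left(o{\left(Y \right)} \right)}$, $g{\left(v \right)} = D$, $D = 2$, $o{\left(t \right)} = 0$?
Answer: $-2309$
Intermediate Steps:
$g{\left(v \right)} = 2$
$E{\left(Y,l \right)} = 2 Y$ ($E{\left(Y,l \right)} = Y 2 = 2 Y$)
$\frac{1}{\frac{1}{E{\left(-144,-101 + 61 \right)}}} - 2021 = \frac{1}{\frac{1}{2 \left(-144\right)}} - 2021 = \frac{1}{\frac{1}{-288}} - 2021 = \frac{1}{- \frac{1}{288}} - 2021 = -288 - 2021 = -2309$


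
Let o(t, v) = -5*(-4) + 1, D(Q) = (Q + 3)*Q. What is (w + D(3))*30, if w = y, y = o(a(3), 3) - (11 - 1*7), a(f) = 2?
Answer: 1050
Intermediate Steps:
D(Q) = Q*(3 + Q) (D(Q) = (3 + Q)*Q = Q*(3 + Q))
o(t, v) = 21 (o(t, v) = 20 + 1 = 21)
y = 17 (y = 21 - (11 - 1*7) = 21 - (11 - 7) = 21 - 1*4 = 21 - 4 = 17)
w = 17
(w + D(3))*30 = (17 + 3*(3 + 3))*30 = (17 + 3*6)*30 = (17 + 18)*30 = 35*30 = 1050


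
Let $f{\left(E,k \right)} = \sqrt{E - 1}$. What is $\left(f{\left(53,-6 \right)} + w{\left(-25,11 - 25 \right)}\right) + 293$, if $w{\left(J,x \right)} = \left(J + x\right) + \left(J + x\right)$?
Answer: $215 + 2 \sqrt{13} \approx 222.21$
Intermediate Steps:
$w{\left(J,x \right)} = 2 J + 2 x$
$f{\left(E,k \right)} = \sqrt{-1 + E}$
$\left(f{\left(53,-6 \right)} + w{\left(-25,11 - 25 \right)}\right) + 293 = \left(\sqrt{-1 + 53} + \left(2 \left(-25\right) + 2 \left(11 - 25\right)\right)\right) + 293 = \left(\sqrt{52} - \left(50 - 2 \left(11 - 25\right)\right)\right) + 293 = \left(2 \sqrt{13} + \left(-50 + 2 \left(-14\right)\right)\right) + 293 = \left(2 \sqrt{13} - 78\right) + 293 = \left(-78 + 2 \sqrt{13}\right) + 293 = 215 + 2 \sqrt{13}$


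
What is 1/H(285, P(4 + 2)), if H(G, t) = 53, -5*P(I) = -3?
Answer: 1/53 ≈ 0.018868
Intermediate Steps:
P(I) = ⅗ (P(I) = -⅕*(-3) = ⅗)
1/H(285, P(4 + 2)) = 1/53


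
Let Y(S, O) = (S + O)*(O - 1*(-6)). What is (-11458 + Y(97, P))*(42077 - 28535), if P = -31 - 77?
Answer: -139970112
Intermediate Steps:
P = -108
Y(S, O) = (6 + O)*(O + S) (Y(S, O) = (O + S)*(O + 6) = (O + S)*(6 + O) = (6 + O)*(O + S))
(-11458 + Y(97, P))*(42077 - 28535) = (-11458 + ((-108)² + 6*(-108) + 6*97 - 108*97))*(42077 - 28535) = (-11458 + (11664 - 648 + 582 - 10476))*13542 = (-11458 + 1122)*13542 = -10336*13542 = -139970112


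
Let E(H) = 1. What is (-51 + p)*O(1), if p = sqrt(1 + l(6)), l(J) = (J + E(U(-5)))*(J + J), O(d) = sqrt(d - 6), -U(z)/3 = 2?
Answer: I*sqrt(5)*(-51 + sqrt(85)) ≈ -93.424*I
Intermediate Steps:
U(z) = -6 (U(z) = -3*2 = -6)
O(d) = sqrt(-6 + d)
l(J) = 2*J*(1 + J) (l(J) = (J + 1)*(J + J) = (1 + J)*(2*J) = 2*J*(1 + J))
p = sqrt(85) (p = sqrt(1 + 2*6*(1 + 6)) = sqrt(1 + 2*6*7) = sqrt(1 + 84) = sqrt(85) ≈ 9.2195)
(-51 + p)*O(1) = (-51 + sqrt(85))*sqrt(-6 + 1) = (-51 + sqrt(85))*sqrt(-5) = (-51 + sqrt(85))*(I*sqrt(5)) = I*sqrt(5)*(-51 + sqrt(85))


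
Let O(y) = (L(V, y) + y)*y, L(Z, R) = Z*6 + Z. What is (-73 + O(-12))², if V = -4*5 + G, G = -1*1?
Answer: 3367225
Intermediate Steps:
G = -1
V = -21 (V = -4*5 - 1 = -20 - 1 = -21)
L(Z, R) = 7*Z (L(Z, R) = 6*Z + Z = 7*Z)
O(y) = y*(-147 + y) (O(y) = (7*(-21) + y)*y = (-147 + y)*y = y*(-147 + y))
(-73 + O(-12))² = (-73 - 12*(-147 - 12))² = (-73 - 12*(-159))² = (-73 + 1908)² = 1835² = 3367225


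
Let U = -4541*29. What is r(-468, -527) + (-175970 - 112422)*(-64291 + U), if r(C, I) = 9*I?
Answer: 56519059417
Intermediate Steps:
U = -131689
r(-468, -527) + (-175970 - 112422)*(-64291 + U) = 9*(-527) + (-175970 - 112422)*(-64291 - 131689) = -4743 - 288392*(-195980) = -4743 + 56519064160 = 56519059417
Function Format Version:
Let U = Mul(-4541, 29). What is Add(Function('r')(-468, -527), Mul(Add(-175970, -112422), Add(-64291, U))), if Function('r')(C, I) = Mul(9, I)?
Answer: 56519059417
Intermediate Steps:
U = -131689
Add(Function('r')(-468, -527), Mul(Add(-175970, -112422), Add(-64291, U))) = Add(Mul(9, -527), Mul(Add(-175970, -112422), Add(-64291, -131689))) = Add(-4743, Mul(-288392, -195980)) = Add(-4743, 56519064160) = 56519059417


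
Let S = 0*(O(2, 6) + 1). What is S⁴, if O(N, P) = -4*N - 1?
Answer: 0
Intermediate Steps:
O(N, P) = -1 - 4*N
S = 0 (S = 0*((-1 - 4*2) + 1) = 0*((-1 - 8) + 1) = 0*(-9 + 1) = 0*(-8) = 0)
S⁴ = 0⁴ = 0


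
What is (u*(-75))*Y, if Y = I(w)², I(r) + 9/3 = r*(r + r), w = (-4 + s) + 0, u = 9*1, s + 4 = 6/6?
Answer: -6091875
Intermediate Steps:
s = -3 (s = -4 + 6/6 = -4 + 6*(⅙) = -4 + 1 = -3)
u = 9
w = -7 (w = (-4 - 3) + 0 = -7 + 0 = -7)
I(r) = -3 + 2*r² (I(r) = -3 + r*(r + r) = -3 + r*(2*r) = -3 + 2*r²)
Y = 9025 (Y = (-3 + 2*(-7)²)² = (-3 + 2*49)² = (-3 + 98)² = 95² = 9025)
(u*(-75))*Y = (9*(-75))*9025 = -675*9025 = -6091875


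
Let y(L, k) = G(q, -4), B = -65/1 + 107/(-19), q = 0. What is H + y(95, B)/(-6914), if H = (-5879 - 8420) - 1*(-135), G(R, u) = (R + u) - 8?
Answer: -48964942/3457 ≈ -14164.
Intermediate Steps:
G(R, u) = -8 + R + u
B = -1342/19 (B = -65*1 + 107*(-1/19) = -65 - 107/19 = -1342/19 ≈ -70.632)
y(L, k) = -12 (y(L, k) = -8 + 0 - 4 = -12)
H = -14164 (H = -14299 + 135 = -14164)
H + y(95, B)/(-6914) = -14164 - 12/(-6914) = -14164 - 12*(-1/6914) = -14164 + 6/3457 = -48964942/3457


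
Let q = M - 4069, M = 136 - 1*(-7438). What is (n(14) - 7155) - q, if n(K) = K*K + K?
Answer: -10450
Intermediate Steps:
n(K) = K + K**2 (n(K) = K**2 + K = K + K**2)
M = 7574 (M = 136 + 7438 = 7574)
q = 3505 (q = 7574 - 4069 = 3505)
(n(14) - 7155) - q = (14*(1 + 14) - 7155) - 1*3505 = (14*15 - 7155) - 3505 = (210 - 7155) - 3505 = -6945 - 3505 = -10450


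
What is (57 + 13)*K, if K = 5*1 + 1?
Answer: 420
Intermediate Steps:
K = 6 (K = 5 + 1 = 6)
(57 + 13)*K = (57 + 13)*6 = 70*6 = 420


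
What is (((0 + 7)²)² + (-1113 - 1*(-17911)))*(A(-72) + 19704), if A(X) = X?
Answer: 376914768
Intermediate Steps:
(((0 + 7)²)² + (-1113 - 1*(-17911)))*(A(-72) + 19704) = (((0 + 7)²)² + (-1113 - 1*(-17911)))*(-72 + 19704) = ((7²)² + (-1113 + 17911))*19632 = (49² + 16798)*19632 = (2401 + 16798)*19632 = 19199*19632 = 376914768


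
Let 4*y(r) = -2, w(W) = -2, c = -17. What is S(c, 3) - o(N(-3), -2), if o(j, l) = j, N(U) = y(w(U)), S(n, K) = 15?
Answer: 31/2 ≈ 15.500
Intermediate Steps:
y(r) = -½ (y(r) = (¼)*(-2) = -½)
N(U) = -½
S(c, 3) - o(N(-3), -2) = 15 - 1*(-½) = 15 + ½ = 31/2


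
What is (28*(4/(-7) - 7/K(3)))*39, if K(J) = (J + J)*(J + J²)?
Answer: -4381/6 ≈ -730.17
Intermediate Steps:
K(J) = 2*J*(J + J²) (K(J) = (2*J)*(J + J²) = 2*J*(J + J²))
(28*(4/(-7) - 7/K(3)))*39 = (28*(4/(-7) - 7*1/(18*(1 + 3))))*39 = (28*(4*(-⅐) - 7/(2*9*4)))*39 = (28*(-4/7 - 7/72))*39 = (28*(-337/504))*39 = -337/18*39 = -4381/6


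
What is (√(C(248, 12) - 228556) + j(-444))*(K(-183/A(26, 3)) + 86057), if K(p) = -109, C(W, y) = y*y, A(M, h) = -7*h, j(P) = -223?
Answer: -19166404 + 171896*I*√57103 ≈ -1.9166e+7 + 4.1077e+7*I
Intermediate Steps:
C(W, y) = y²
(√(C(248, 12) - 228556) + j(-444))*(K(-183/A(26, 3)) + 86057) = (√(12² - 228556) - 223)*(-109 + 86057) = (√(144 - 228556) - 223)*85948 = (√(-228412) - 223)*85948 = (2*I*√57103 - 223)*85948 = (-223 + 2*I*√57103)*85948 = -19166404 + 171896*I*√57103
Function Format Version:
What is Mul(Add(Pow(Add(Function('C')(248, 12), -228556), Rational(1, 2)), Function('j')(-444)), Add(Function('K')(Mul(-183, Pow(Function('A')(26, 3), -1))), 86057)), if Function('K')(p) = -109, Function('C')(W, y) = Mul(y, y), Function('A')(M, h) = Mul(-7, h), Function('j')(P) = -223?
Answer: Add(-19166404, Mul(171896, I, Pow(57103, Rational(1, 2)))) ≈ Add(-1.9166e+7, Mul(4.1077e+7, I))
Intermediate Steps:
Function('C')(W, y) = Pow(y, 2)
Mul(Add(Pow(Add(Function('C')(248, 12), -228556), Rational(1, 2)), Function('j')(-444)), Add(Function('K')(Mul(-183, Pow(Function('A')(26, 3), -1))), 86057)) = Mul(Add(Pow(Add(Pow(12, 2), -228556), Rational(1, 2)), -223), Add(-109, 86057)) = Mul(Add(Pow(Add(144, -228556), Rational(1, 2)), -223), 85948) = Mul(Add(Pow(-228412, Rational(1, 2)), -223), 85948) = Mul(Add(Mul(2, I, Pow(57103, Rational(1, 2))), -223), 85948) = Mul(Add(-223, Mul(2, I, Pow(57103, Rational(1, 2)))), 85948) = Add(-19166404, Mul(171896, I, Pow(57103, Rational(1, 2))))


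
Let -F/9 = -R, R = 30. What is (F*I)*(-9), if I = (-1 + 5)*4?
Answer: -38880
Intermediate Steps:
I = 16 (I = 4*4 = 16)
F = 270 (F = -(-9)*30 = -9*(-30) = 270)
(F*I)*(-9) = (270*16)*(-9) = 4320*(-9) = -38880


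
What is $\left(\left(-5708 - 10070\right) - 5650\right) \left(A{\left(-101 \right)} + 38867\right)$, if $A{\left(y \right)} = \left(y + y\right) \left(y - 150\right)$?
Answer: $-1919284532$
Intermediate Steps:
$A{\left(y \right)} = 2 y \left(-150 + y\right)$
$\left(\left(-5708 - 10070\right) - 5650\right) \left(A{\left(-101 \right)} + 38867\right) = \left(\left(-5708 - 10070\right) - 5650\right) \left(2 \left(-101\right) \left(-150 - 101\right) + 38867\right) = \left(\left(-5708 - 10070\right) - 5650\right) \left(2 \left(-101\right) \left(-251\right) + 38867\right) = \left(-15778 - 5650\right) \left(50702 + 38867\right) = \left(-21428\right) 89569 = -1919284532$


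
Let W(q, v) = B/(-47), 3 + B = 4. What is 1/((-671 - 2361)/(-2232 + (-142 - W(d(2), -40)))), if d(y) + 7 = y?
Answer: 111577/142504 ≈ 0.78297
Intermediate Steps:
B = 1 (B = -3 + 4 = 1)
d(y) = -7 + y
W(q, v) = -1/47 (W(q, v) = 1/(-47) = 1*(-1/47) = -1/47)
1/((-671 - 2361)/(-2232 + (-142 - W(d(2), -40)))) = 1/((-671 - 2361)/(-2232 + (-142 - 1*(-1/47)))) = 1/(-3032/(-2232 + (-142 + 1/47))) = 1/(-3032/(-2232 - 6673/47)) = 1/(-3032/(-111577/47)) = 1/(-3032*(-47/111577)) = 1/(142504/111577) = 111577/142504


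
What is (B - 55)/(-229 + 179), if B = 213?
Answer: -79/25 ≈ -3.1600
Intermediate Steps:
(B - 55)/(-229 + 179) = (213 - 55)/(-229 + 179) = 158/(-50) = 158*(-1/50) = -79/25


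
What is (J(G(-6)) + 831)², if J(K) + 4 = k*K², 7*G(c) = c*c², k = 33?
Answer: 2496940389241/2401 ≈ 1.0400e+9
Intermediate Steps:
G(c) = c³/7 (G(c) = (c*c²)/7 = c³/7)
J(K) = -4 + 33*K²
(J(G(-6)) + 831)² = ((-4 + 33*((⅐)*(-6)³)²) + 831)² = ((-4 + 33*((⅐)*(-216))²) + 831)² = ((-4 + 33*(-216/7)²) + 831)² = ((-4 + 33*(46656/49)) + 831)² = ((-4 + 1539648/49) + 831)² = (1539452/49 + 831)² = (1580171/49)² = 2496940389241/2401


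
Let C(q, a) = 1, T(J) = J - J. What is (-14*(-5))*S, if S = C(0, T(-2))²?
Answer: 70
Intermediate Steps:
T(J) = 0
S = 1 (S = 1² = 1)
(-14*(-5))*S = -14*(-5)*1 = 70*1 = 70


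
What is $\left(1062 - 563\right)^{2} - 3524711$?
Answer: $-3275710$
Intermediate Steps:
$\left(1062 - 563\right)^{2} - 3524711 = 499^{2} - 3524711 = 249001 - 3524711 = -3275710$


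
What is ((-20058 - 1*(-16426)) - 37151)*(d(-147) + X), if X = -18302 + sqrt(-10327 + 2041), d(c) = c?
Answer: 752405567 - 40783*I*sqrt(8286) ≈ 7.5241e+8 - 3.7124e+6*I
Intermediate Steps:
X = -18302 + I*sqrt(8286) (X = -18302 + sqrt(-8286) = -18302 + I*sqrt(8286) ≈ -18302.0 + 91.027*I)
((-20058 - 1*(-16426)) - 37151)*(d(-147) + X) = ((-20058 - 1*(-16426)) - 37151)*(-147 + (-18302 + I*sqrt(8286))) = ((-20058 + 16426) - 37151)*(-18449 + I*sqrt(8286)) = (-3632 - 37151)*(-18449 + I*sqrt(8286)) = -40783*(-18449 + I*sqrt(8286)) = 752405567 - 40783*I*sqrt(8286)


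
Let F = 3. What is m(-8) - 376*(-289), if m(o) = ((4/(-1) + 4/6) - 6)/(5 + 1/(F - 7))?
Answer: 6193736/57 ≈ 1.0866e+5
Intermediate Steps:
m(o) = -112/57 (m(o) = ((4/(-1) + 4/6) - 6)/(5 + 1/(3 - 7)) = ((4*(-1) + 4*(1/6)) - 6)/(5 + 1/(-4)) = ((-4 + 2/3) - 6)/(5 - 1/4) = (-10/3 - 6)/(19/4) = -28/3*4/19 = -112/57)
m(-8) - 376*(-289) = -112/57 - 376*(-289) = -112/57 + 108664 = 6193736/57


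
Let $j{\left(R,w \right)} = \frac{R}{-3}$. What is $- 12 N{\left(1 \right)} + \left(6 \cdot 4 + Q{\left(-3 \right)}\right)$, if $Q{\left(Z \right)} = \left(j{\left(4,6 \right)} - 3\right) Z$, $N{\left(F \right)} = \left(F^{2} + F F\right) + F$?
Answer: $1$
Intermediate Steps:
$N{\left(F \right)} = F + 2 F^{2}$ ($N{\left(F \right)} = \left(F^{2} + F^{2}\right) + F = 2 F^{2} + F = F + 2 F^{2}$)
$j{\left(R,w \right)} = - \frac{R}{3}$ ($j{\left(R,w \right)} = R \left(- \frac{1}{3}\right) = - \frac{R}{3}$)
$Q{\left(Z \right)} = - \frac{13 Z}{3}$ ($Q{\left(Z \right)} = \left(\left(- \frac{1}{3}\right) 4 - 3\right) Z = \left(- \frac{4}{3} - 3\right) Z = - \frac{13 Z}{3}$)
$- 12 N{\left(1 \right)} + \left(6 \cdot 4 + Q{\left(-3 \right)}\right) = - 12 \cdot 1 \left(1 + 2 \cdot 1\right) + \left(6 \cdot 4 - -13\right) = - 12 \cdot 1 \left(1 + 2\right) + \left(24 + 13\right) = - 12 \cdot 1 \cdot 3 + 37 = \left(-12\right) 3 + 37 = -36 + 37 = 1$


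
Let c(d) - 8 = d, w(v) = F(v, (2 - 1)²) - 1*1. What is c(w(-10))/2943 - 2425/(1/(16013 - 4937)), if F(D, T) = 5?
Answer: -26348973296/981 ≈ -2.6859e+7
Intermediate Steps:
w(v) = 4 (w(v) = 5 - 1*1 = 5 - 1 = 4)
c(d) = 8 + d
c(w(-10))/2943 - 2425/(1/(16013 - 4937)) = (8 + 4)/2943 - 2425/(1/(16013 - 4937)) = 12*(1/2943) - 2425/(1/11076) = 4/981 - 2425/1/11076 = 4/981 - 2425*11076 = 4/981 - 26859300 = -26348973296/981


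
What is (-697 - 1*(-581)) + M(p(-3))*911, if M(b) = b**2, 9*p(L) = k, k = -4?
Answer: 5180/81 ≈ 63.951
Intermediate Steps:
p(L) = -4/9 (p(L) = (1/9)*(-4) = -4/9)
(-697 - 1*(-581)) + M(p(-3))*911 = (-697 - 1*(-581)) + (-4/9)**2*911 = (-697 + 581) + (16/81)*911 = -116 + 14576/81 = 5180/81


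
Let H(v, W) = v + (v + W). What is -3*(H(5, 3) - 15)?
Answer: 6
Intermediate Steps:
H(v, W) = W + 2*v (H(v, W) = v + (W + v) = W + 2*v)
-3*(H(5, 3) - 15) = -3*((3 + 2*5) - 15) = -3*((3 + 10) - 15) = -3*(13 - 15) = -3*(-2) = 6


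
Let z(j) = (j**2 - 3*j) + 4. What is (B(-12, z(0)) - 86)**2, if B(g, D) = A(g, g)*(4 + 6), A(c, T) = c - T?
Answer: 7396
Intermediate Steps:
z(j) = 4 + j**2 - 3*j
B(g, D) = 0 (B(g, D) = (g - g)*(4 + 6) = 0*10 = 0)
(B(-12, z(0)) - 86)**2 = (0 - 86)**2 = (-86)**2 = 7396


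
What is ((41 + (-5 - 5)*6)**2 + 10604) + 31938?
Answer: 42903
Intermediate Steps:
((41 + (-5 - 5)*6)**2 + 10604) + 31938 = ((41 - 10*6)**2 + 10604) + 31938 = ((41 - 60)**2 + 10604) + 31938 = ((-19)**2 + 10604) + 31938 = (361 + 10604) + 31938 = 10965 + 31938 = 42903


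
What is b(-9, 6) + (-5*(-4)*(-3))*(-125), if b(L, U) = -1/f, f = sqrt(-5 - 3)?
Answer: 7500 + I*sqrt(2)/4 ≈ 7500.0 + 0.35355*I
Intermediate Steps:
f = 2*I*sqrt(2) (f = sqrt(-8) = 2*I*sqrt(2) ≈ 2.8284*I)
b(L, U) = I*sqrt(2)/4 (b(L, U) = -1/(2*I*sqrt(2)) = -(-1)*I*sqrt(2)/4 = I*sqrt(2)/4)
b(-9, 6) + (-5*(-4)*(-3))*(-125) = I*sqrt(2)/4 + (-5*(-4)*(-3))*(-125) = I*sqrt(2)/4 + (20*(-3))*(-125) = I*sqrt(2)/4 - 60*(-125) = I*sqrt(2)/4 + 7500 = 7500 + I*sqrt(2)/4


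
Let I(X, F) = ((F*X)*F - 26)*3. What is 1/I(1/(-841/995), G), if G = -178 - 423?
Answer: -841/1078250583 ≈ -7.7997e-7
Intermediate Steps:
G = -601
I(X, F) = -78 + 3*X*F² (I(X, F) = (X*F² - 26)*3 = (-26 + X*F²)*3 = -78 + 3*X*F²)
1/I(1/(-841/995), G) = 1/(-78 + 3*(-601)²/(-841/995)) = 1/(-78 + 3*361201/(-841*1/995)) = 1/(-78 + 3*361201/(-841/995)) = 1/(-78 + 3*(-995/841)*361201) = 1/(-78 - 1078184985/841) = 1/(-1078250583/841) = -841/1078250583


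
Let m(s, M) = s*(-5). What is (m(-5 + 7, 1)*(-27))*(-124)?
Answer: -33480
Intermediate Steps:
m(s, M) = -5*s
(m(-5 + 7, 1)*(-27))*(-124) = (-5*(-5 + 7)*(-27))*(-124) = (-5*2*(-27))*(-124) = -10*(-27)*(-124) = 270*(-124) = -33480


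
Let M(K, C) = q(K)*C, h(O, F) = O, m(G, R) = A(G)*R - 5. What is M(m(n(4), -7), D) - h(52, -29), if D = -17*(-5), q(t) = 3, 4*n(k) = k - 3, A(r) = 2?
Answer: 203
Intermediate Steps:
n(k) = -3/4 + k/4 (n(k) = (k - 3)/4 = (-3 + k)/4 = -3/4 + k/4)
m(G, R) = -5 + 2*R (m(G, R) = 2*R - 5 = -5 + 2*R)
D = 85
M(K, C) = 3*C
M(m(n(4), -7), D) - h(52, -29) = 3*85 - 1*52 = 255 - 52 = 203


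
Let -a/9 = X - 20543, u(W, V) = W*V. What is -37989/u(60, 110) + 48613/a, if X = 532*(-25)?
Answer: -3750036581/670091400 ≈ -5.5963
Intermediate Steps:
u(W, V) = V*W
X = -13300
a = 304587 (a = -9*(-13300 - 20543) = -9*(-33843) = 304587)
-37989/u(60, 110) + 48613/a = -37989/(110*60) + 48613/304587 = -37989/6600 + 48613*(1/304587) = -37989*1/6600 + 48613/304587 = -12663/2200 + 48613/304587 = -3750036581/670091400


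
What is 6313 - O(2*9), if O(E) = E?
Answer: 6295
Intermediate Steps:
6313 - O(2*9) = 6313 - 2*9 = 6313 - 1*18 = 6313 - 18 = 6295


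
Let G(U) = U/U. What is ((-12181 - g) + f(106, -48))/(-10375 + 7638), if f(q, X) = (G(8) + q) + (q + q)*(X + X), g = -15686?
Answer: 16740/2737 ≈ 6.1162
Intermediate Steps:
G(U) = 1
f(q, X) = 1 + q + 4*X*q (f(q, X) = (1 + q) + (q + q)*(X + X) = (1 + q) + (2*q)*(2*X) = (1 + q) + 4*X*q = 1 + q + 4*X*q)
((-12181 - g) + f(106, -48))/(-10375 + 7638) = ((-12181 - 1*(-15686)) + (1 + 106 + 4*(-48)*106))/(-10375 + 7638) = ((-12181 + 15686) + (1 + 106 - 20352))/(-2737) = (3505 - 20245)*(-1/2737) = -16740*(-1/2737) = 16740/2737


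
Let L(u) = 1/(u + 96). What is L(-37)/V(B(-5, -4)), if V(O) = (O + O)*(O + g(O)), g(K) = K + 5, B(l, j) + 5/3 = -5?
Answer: 9/59000 ≈ 0.00015254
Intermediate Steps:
B(l, j) = -20/3 (B(l, j) = -5/3 - 5 = -20/3)
g(K) = 5 + K
L(u) = 1/(96 + u)
V(O) = 2*O*(5 + 2*O) (V(O) = (O + O)*(O + (5 + O)) = (2*O)*(5 + 2*O) = 2*O*(5 + 2*O))
L(-37)/V(B(-5, -4)) = 1/((96 - 37)*((2*(-20/3)*(5 + 2*(-20/3))))) = 1/(59*((2*(-20/3)*(5 - 40/3)))) = 1/(59*((2*(-20/3)*(-25/3)))) = 1/(59*(1000/9)) = (1/59)*(9/1000) = 9/59000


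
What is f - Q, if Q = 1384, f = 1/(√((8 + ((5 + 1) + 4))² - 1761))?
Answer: -1384 - I*√1437/1437 ≈ -1384.0 - 0.02638*I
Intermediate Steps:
f = -I*√1437/1437 (f = 1/(√((8 + (6 + 4))² - 1761)) = 1/(√((8 + 10)² - 1761)) = 1/(√(18² - 1761)) = 1/(√(324 - 1761)) = 1/(√(-1437)) = 1/(I*√1437) = -I*√1437/1437 ≈ -0.02638*I)
f - Q = -I*√1437/1437 - 1*1384 = -I*√1437/1437 - 1384 = -1384 - I*√1437/1437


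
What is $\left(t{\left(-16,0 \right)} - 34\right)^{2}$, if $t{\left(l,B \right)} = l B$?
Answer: $1156$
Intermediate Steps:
$t{\left(l,B \right)} = B l$
$\left(t{\left(-16,0 \right)} - 34\right)^{2} = \left(0 \left(-16\right) - 34\right)^{2} = \left(0 - 34\right)^{2} = \left(-34\right)^{2} = 1156$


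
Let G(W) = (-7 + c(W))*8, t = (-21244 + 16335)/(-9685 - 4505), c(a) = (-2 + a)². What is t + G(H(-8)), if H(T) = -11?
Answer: 18395149/14190 ≈ 1296.3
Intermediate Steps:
t = 4909/14190 (t = -4909/(-14190) = -4909*(-1/14190) = 4909/14190 ≈ 0.34595)
G(W) = -56 + 8*(-2 + W)² (G(W) = (-7 + (-2 + W)²)*8 = -56 + 8*(-2 + W)²)
t + G(H(-8)) = 4909/14190 + (-56 + 8*(-2 - 11)²) = 4909/14190 + (-56 + 8*(-13)²) = 4909/14190 + (-56 + 8*169) = 4909/14190 + (-56 + 1352) = 4909/14190 + 1296 = 18395149/14190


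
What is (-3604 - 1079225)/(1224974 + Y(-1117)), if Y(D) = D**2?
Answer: -360943/824221 ≈ -0.43792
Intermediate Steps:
(-3604 - 1079225)/(1224974 + Y(-1117)) = (-3604 - 1079225)/(1224974 + (-1117)**2) = -1082829/(1224974 + 1247689) = -1082829/2472663 = -1082829*1/2472663 = -360943/824221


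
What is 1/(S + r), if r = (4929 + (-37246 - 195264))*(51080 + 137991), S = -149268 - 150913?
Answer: -1/43029267432 ≈ -2.3240e-11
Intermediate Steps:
S = -300181
r = -43028967251 (r = (4929 - 232510)*189071 = -227581*189071 = -43028967251)
1/(S + r) = 1/(-300181 - 43028967251) = 1/(-43029267432) = -1/43029267432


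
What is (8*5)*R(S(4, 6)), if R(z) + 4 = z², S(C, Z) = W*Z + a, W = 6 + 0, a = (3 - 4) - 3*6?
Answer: 11400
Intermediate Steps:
a = -19 (a = -1 - 18 = -19)
W = 6
S(C, Z) = -19 + 6*Z (S(C, Z) = 6*Z - 19 = -19 + 6*Z)
R(z) = -4 + z²
(8*5)*R(S(4, 6)) = (8*5)*(-4 + (-19 + 6*6)²) = 40*(-4 + (-19 + 36)²) = 40*(-4 + 17²) = 40*(-4 + 289) = 40*285 = 11400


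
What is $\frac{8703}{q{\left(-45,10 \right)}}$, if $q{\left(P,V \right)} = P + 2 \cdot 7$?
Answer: $- \frac{8703}{31} \approx -280.74$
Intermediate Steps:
$q{\left(P,V \right)} = 14 + P$ ($q{\left(P,V \right)} = P + 14 = 14 + P$)
$\frac{8703}{q{\left(-45,10 \right)}} = \frac{8703}{14 - 45} = \frac{8703}{-31} = 8703 \left(- \frac{1}{31}\right) = - \frac{8703}{31}$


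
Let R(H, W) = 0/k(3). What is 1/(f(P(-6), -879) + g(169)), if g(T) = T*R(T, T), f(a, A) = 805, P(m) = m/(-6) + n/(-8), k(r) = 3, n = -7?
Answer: 1/805 ≈ 0.0012422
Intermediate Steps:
P(m) = 7/8 - m/6 (P(m) = m/(-6) - 7/(-8) = m*(-⅙) - 7*(-⅛) = -m/6 + 7/8 = 7/8 - m/6)
R(H, W) = 0 (R(H, W) = 0/3 = 0*(⅓) = 0)
g(T) = 0 (g(T) = T*0 = 0)
1/(f(P(-6), -879) + g(169)) = 1/(805 + 0) = 1/805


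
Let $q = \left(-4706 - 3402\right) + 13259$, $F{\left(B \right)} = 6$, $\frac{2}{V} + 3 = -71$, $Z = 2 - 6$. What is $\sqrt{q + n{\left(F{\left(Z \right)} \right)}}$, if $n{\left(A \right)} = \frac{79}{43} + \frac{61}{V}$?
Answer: $\frac{\sqrt{5354403}}{43} \approx 53.813$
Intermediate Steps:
$Z = -4$ ($Z = 2 - 6 = -4$)
$V = - \frac{1}{37}$ ($V = \frac{2}{-3 - 71} = \frac{2}{-74} = 2 \left(- \frac{1}{74}\right) = - \frac{1}{37} \approx -0.027027$)
$n{\left(A \right)} = - \frac{96972}{43}$ ($n{\left(A \right)} = \frac{79}{43} + \frac{61}{- \frac{1}{37}} = 79 \cdot \frac{1}{43} + 61 \left(-37\right) = \frac{79}{43} - 2257 = - \frac{96972}{43}$)
$q = 5151$ ($q = \left(-4706 - 3402\right) + 13259 = -8108 + 13259 = 5151$)
$\sqrt{q + n{\left(F{\left(Z \right)} \right)}} = \sqrt{5151 - \frac{96972}{43}} = \sqrt{\frac{124521}{43}} = \frac{\sqrt{5354403}}{43}$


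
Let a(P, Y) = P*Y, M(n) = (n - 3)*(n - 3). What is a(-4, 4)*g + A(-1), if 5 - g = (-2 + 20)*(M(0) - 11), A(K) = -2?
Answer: -658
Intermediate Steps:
M(n) = (-3 + n)² (M(n) = (-3 + n)*(-3 + n) = (-3 + n)²)
g = 41 (g = 5 - (-2 + 20)*((-3 + 0)² - 11) = 5 - 18*((-3)² - 11) = 5 - 18*(9 - 11) = 5 - 18*(-2) = 5 - 1*(-36) = 5 + 36 = 41)
a(-4, 4)*g + A(-1) = -4*4*41 - 2 = -16*41 - 2 = -656 - 2 = -658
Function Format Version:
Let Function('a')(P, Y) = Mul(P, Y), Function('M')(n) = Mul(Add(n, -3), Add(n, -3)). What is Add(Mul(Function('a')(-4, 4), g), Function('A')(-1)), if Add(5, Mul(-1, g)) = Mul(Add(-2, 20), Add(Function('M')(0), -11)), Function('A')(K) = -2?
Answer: -658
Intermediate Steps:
Function('M')(n) = Pow(Add(-3, n), 2) (Function('M')(n) = Mul(Add(-3, n), Add(-3, n)) = Pow(Add(-3, n), 2))
g = 41 (g = Add(5, Mul(-1, Mul(Add(-2, 20), Add(Pow(Add(-3, 0), 2), -11)))) = Add(5, Mul(-1, Mul(18, Add(Pow(-3, 2), -11)))) = Add(5, Mul(-1, Mul(18, Add(9, -11)))) = Add(5, Mul(-1, Mul(18, -2))) = Add(5, Mul(-1, -36)) = Add(5, 36) = 41)
Add(Mul(Function('a')(-4, 4), g), Function('A')(-1)) = Add(Mul(Mul(-4, 4), 41), -2) = Add(Mul(-16, 41), -2) = Add(-656, -2) = -658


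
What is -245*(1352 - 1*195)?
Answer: -283465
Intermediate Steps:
-245*(1352 - 1*195) = -245*(1352 - 195) = -245*1157 = -283465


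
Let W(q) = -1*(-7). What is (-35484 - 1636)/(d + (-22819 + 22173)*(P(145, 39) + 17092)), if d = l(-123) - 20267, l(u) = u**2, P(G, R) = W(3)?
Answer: 9280/2762773 ≈ 0.0033589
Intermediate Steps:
W(q) = 7
P(G, R) = 7
d = -5138 (d = (-123)**2 - 20267 = 15129 - 20267 = -5138)
(-35484 - 1636)/(d + (-22819 + 22173)*(P(145, 39) + 17092)) = (-35484 - 1636)/(-5138 + (-22819 + 22173)*(7 + 17092)) = -37120/(-5138 - 646*17099) = -37120/(-5138 - 11045954) = -37120/(-11051092) = -37120*(-1/11051092) = 9280/2762773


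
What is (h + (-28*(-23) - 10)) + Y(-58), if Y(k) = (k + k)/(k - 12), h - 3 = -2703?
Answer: -72252/35 ≈ -2064.3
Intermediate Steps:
h = -2700 (h = 3 - 2703 = -2700)
Y(k) = 2*k/(-12 + k) (Y(k) = (2*k)/(-12 + k) = 2*k/(-12 + k))
(h + (-28*(-23) - 10)) + Y(-58) = (-2700 + (-28*(-23) - 10)) + 2*(-58)/(-12 - 58) = (-2700 + (644 - 10)) + 2*(-58)/(-70) = (-2700 + 634) + 2*(-58)*(-1/70) = -2066 + 58/35 = -72252/35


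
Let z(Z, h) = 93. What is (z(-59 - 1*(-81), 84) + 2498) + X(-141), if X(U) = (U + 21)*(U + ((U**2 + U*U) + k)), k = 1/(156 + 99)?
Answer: -80782801/17 ≈ -4.7519e+6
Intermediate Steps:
k = 1/255 ≈ 0.0039216
X(U) = (21 + U)*(1/255 + U + 2*U**2) (X(U) = (U + 21)*(U + ((U**2 + U*U) + 1/255)) = (21 + U)*(U + ((U**2 + U**2) + 1/255)) = (21 + U)*(U + (2*U**2 + 1/255)) = (21 + U)*(U + (1/255 + 2*U**2)) = (21 + U)*(1/255 + U + 2*U**2))
(z(-59 - 1*(-81), 84) + 2498) + X(-141) = (93 + 2498) + (7/85 + 2*(-141)**3 + 43*(-141)**2 + (5356/255)*(-141)) = 2591 + (7/85 + 2*(-2803221) + 43*19881 - 251732/85) = 2591 + (7/85 - 5606442 + 854883 - 251732/85) = 2591 - 80826848/17 = -80782801/17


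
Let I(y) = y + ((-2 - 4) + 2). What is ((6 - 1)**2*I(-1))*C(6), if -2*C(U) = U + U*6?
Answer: 2625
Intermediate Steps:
I(y) = -4 + y (I(y) = y + (-6 + 2) = y - 4 = -4 + y)
C(U) = -7*U/2 (C(U) = -(U + U*6)/2 = -(U + 6*U)/2 = -7*U/2)
((6 - 1)**2*I(-1))*C(6) = ((6 - 1)**2*(-4 - 1))*(-7/2*6) = (5**2*(-5))*(-21) = (25*(-5))*(-21) = -125*(-21) = 2625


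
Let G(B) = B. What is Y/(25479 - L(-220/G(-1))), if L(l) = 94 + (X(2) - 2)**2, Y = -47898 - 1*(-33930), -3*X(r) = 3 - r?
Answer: -7857/14276 ≈ -0.55036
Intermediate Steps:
X(r) = -1 + r/3 (X(r) = -(3 - r)/3 = -1 + r/3)
Y = -13968 (Y = -47898 + 33930 = -13968)
L(l) = 895/9 (L(l) = 94 + ((-1 + (1/3)*2) - 2)**2 = 94 + ((-1 + 2/3) - 2)**2 = 94 + (-1/3 - 2)**2 = 94 + (-7/3)**2 = 94 + 49/9 = 895/9)
Y/(25479 - L(-220/G(-1))) = -13968/(25479 - 1*895/9) = -13968/(25479 - 895/9) = -13968/228416/9 = -13968*9/228416 = -7857/14276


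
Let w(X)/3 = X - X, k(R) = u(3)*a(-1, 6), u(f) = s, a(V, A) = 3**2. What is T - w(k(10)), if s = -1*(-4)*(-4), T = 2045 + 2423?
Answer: 4468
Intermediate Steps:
a(V, A) = 9
T = 4468
s = -16 (s = 4*(-4) = -16)
u(f) = -16
k(R) = -144 (k(R) = -16*9 = -144)
w(X) = 0 (w(X) = 3*(X - X) = 3*0 = 0)
T - w(k(10)) = 4468 - 1*0 = 4468 + 0 = 4468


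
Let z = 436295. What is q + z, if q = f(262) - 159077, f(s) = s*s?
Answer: 345862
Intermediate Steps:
f(s) = s²
q = -90433 (q = 262² - 159077 = 68644 - 159077 = -90433)
q + z = -90433 + 436295 = 345862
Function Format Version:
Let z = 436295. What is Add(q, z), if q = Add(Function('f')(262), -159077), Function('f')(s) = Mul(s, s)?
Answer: 345862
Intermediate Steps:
Function('f')(s) = Pow(s, 2)
q = -90433 (q = Add(Pow(262, 2), -159077) = Add(68644, -159077) = -90433)
Add(q, z) = Add(-90433, 436295) = 345862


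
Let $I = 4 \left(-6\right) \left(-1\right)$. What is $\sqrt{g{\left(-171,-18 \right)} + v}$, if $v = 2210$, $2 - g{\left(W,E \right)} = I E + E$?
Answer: $11 \sqrt{22} \approx 51.595$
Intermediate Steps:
$I = 24$ ($I = \left(-24\right) \left(-1\right) = 24$)
$g{\left(W,E \right)} = 2 - 25 E$ ($g{\left(W,E \right)} = 2 - \left(24 E + E\right) = 2 - 25 E$)
$\sqrt{g{\left(-171,-18 \right)} + v} = \sqrt{\left(2 - -450\right) + 2210} = \sqrt{\left(2 + 450\right) + 2210} = \sqrt{452 + 2210} = \sqrt{2662} = 11 \sqrt{22}$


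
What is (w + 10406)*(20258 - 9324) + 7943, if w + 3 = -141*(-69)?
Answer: 220131231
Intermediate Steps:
w = 9726 (w = -3 - 141*(-69) = -3 + 9729 = 9726)
(w + 10406)*(20258 - 9324) + 7943 = (9726 + 10406)*(20258 - 9324) + 7943 = 20132*10934 + 7943 = 220123288 + 7943 = 220131231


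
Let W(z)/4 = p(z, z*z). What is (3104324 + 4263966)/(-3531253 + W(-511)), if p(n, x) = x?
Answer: -7368290/2486769 ≈ -2.9630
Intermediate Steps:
W(z) = 4*z² (W(z) = 4*(z*z) = 4*z²)
(3104324 + 4263966)/(-3531253 + W(-511)) = (3104324 + 4263966)/(-3531253 + 4*(-511)²) = 7368290/(-3531253 + 4*261121) = 7368290/(-3531253 + 1044484) = 7368290/(-2486769) = 7368290*(-1/2486769) = -7368290/2486769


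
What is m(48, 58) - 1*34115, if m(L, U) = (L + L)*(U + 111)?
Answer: -17891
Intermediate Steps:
m(L, U) = 2*L*(111 + U) (m(L, U) = (2*L)*(111 + U) = 2*L*(111 + U))
m(48, 58) - 1*34115 = 2*48*(111 + 58) - 1*34115 = 2*48*169 - 34115 = 16224 - 34115 = -17891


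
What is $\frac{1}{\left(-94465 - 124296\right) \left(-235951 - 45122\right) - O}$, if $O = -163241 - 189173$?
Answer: $\frac{1}{61488162967} \approx 1.6263 \cdot 10^{-11}$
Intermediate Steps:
$O = -352414$ ($O = -163241 - 189173 = -352414$)
$\frac{1}{\left(-94465 - 124296\right) \left(-235951 - 45122\right) - O} = \frac{1}{\left(-94465 - 124296\right) \left(-235951 - 45122\right) - -352414} = \frac{1}{\left(-218761\right) \left(-281073\right) + 352414} = \frac{1}{61487810553 + 352414} = \frac{1}{61488162967}$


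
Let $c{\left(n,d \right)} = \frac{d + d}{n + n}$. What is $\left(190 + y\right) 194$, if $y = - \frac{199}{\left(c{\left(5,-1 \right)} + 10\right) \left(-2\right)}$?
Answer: $\frac{1902655}{49} \approx 38830.0$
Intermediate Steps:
$c{\left(n,d \right)} = \frac{d}{n}$ ($c{\left(n,d \right)} = \frac{2 d}{2 n} = 2 d \frac{1}{2 n} = \frac{d}{n}$)
$y = \frac{995}{98}$ ($y = - \frac{199}{\left(- \frac{1}{5} + 10\right) \left(-2\right)} = - \frac{199}{\frac{49}{5} \left(-2\right)} = - \frac{199}{- \frac{98}{5}} = \left(-199\right) \left(- \frac{5}{98}\right) = \frac{995}{98} \approx 10.153$)
$\left(190 + y\right) 194 = \left(190 + \frac{995}{98}\right) 194 = \frac{19615}{98} \cdot 194 = \frac{1902655}{49}$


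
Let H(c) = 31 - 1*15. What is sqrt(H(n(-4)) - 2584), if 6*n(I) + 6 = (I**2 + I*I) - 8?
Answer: 2*I*sqrt(642) ≈ 50.675*I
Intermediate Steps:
n(I) = -7/3 + I**2/3 (n(I) = -1 + ((I**2 + I*I) - 8)/6 = -1 + ((I**2 + I**2) - 8)/6 = -1 + (2*I**2 - 8)/6 = -1 + (-8 + 2*I**2)/6 = -1 + (-4/3 + I**2/3) = -7/3 + I**2/3)
H(c) = 16 (H(c) = 31 - 15 = 16)
sqrt(H(n(-4)) - 2584) = sqrt(16 - 2584) = sqrt(-2568) = 2*I*sqrt(642)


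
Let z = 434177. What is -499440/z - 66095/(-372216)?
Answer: -157202630225/161607626232 ≈ -0.97274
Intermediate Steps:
-499440/z - 66095/(-372216) = -499440/434177 - 66095/(-372216) = -499440*1/434177 - 66095*(-1/372216) = -499440/434177 + 66095/372216 = -157202630225/161607626232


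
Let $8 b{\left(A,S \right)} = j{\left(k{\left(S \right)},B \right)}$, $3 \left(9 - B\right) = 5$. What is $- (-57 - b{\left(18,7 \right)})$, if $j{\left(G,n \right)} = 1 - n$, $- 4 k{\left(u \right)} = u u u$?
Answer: $\frac{1349}{24} \approx 56.208$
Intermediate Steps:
$k{\left(u \right)} = - \frac{u^{3}}{4}$ ($k{\left(u \right)} = - \frac{u u u}{4} = - \frac{u^{2} u}{4} = - \frac{u^{3}}{4}$)
$B = \frac{22}{3}$ ($B = 9 - \frac{5}{3} = \frac{22}{3} \approx 7.3333$)
$b{\left(A,S \right)} = - \frac{19}{24}$ ($b{\left(A,S \right)} = \frac{1 - \frac{22}{3}}{8} = \frac{1}{8} \left(- \frac{19}{3}\right) = - \frac{19}{24}$)
$- (-57 - b{\left(18,7 \right)}) = - (-57 - - \frac{19}{24}) = - (-57 + \frac{19}{24}) = \left(-1\right) \left(- \frac{1349}{24}\right) = \frac{1349}{24}$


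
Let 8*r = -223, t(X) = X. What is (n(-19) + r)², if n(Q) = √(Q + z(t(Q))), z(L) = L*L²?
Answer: (223 - 8*I*√6878)²/64 ≈ -6101.0 - 4623.6*I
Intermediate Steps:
z(L) = L³
n(Q) = √(Q + Q³)
r = -223/8 (r = (⅛)*(-223) = -223/8 ≈ -27.875)
(n(-19) + r)² = (√(-19 + (-19)³) - 223/8)² = (√(-19 - 6859) - 223/8)² = (√(-6878) - 223/8)² = (I*√6878 - 223/8)² = (-223/8 + I*√6878)²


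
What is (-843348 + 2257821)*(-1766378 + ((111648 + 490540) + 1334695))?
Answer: 241174718865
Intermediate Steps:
(-843348 + 2257821)*(-1766378 + ((111648 + 490540) + 1334695)) = 1414473*(-1766378 + (602188 + 1334695)) = 1414473*(-1766378 + 1936883) = 1414473*170505 = 241174718865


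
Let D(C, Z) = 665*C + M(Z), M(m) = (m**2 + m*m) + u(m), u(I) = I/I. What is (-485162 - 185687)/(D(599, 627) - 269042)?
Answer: -670849/915552 ≈ -0.73273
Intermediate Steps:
u(I) = 1
M(m) = 1 + 2*m**2 (M(m) = (m**2 + m*m) + 1 = (m**2 + m**2) + 1 = 2*m**2 + 1 = 1 + 2*m**2)
D(C, Z) = 1 + 2*Z**2 + 665*C (D(C, Z) = 665*C + (1 + 2*Z**2) = 1 + 2*Z**2 + 665*C)
(-485162 - 185687)/(D(599, 627) - 269042) = (-485162 - 185687)/((1 + 2*627**2 + 665*599) - 269042) = -670849/((1 + 2*393129 + 398335) - 269042) = -670849/((1 + 786258 + 398335) - 269042) = -670849/(1184594 - 269042) = -670849/915552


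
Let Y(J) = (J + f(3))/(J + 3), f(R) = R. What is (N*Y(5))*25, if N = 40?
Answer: 1000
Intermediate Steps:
Y(J) = 1 (Y(J) = (J + 3)/(J + 3) = (3 + J)/(3 + J) = 1)
(N*Y(5))*25 = (40*1)*25 = 40*25 = 1000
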